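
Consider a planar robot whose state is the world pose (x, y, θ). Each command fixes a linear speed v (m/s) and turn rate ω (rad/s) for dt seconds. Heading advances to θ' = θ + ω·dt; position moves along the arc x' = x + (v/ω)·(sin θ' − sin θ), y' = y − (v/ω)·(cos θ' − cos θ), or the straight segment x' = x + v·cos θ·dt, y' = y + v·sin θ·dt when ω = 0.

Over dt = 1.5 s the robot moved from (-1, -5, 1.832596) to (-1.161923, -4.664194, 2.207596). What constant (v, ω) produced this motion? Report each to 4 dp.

Δθ = 2.207596 − 1.832596 = 0.375000
ω = Δθ/dt = 0.375000/1.5 = 0.2500
R = −Δy/(cos θ' − cos θ) = 1.0000
v = R·ω = 1.0000·0.2500 = 0.2500

v = 0.2500, ω = 0.2500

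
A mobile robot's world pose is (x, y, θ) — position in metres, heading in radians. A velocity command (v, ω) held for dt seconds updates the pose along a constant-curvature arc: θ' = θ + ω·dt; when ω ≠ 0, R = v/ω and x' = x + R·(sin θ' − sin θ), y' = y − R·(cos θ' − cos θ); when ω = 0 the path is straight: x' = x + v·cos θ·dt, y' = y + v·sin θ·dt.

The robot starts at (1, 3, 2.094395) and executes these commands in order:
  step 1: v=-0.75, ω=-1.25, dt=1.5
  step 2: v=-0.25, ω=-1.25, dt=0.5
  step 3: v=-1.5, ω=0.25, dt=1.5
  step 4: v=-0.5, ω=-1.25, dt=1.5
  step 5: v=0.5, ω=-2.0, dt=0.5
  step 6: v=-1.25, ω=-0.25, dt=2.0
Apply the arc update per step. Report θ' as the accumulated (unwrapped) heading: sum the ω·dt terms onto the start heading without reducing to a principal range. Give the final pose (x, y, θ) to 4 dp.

(0.2353, 2.9455, -3.4056)

step 1: θ'=0.2194 (R=0.6000) → pose (0.6110, 2.1144, 0.2194)
step 2: θ'=-0.4056 (R=0.2000) → pose (0.4885, 2.1258, -0.4056)
step 3: θ'=-0.0306 (R=-6.0000) → pose (-1.6953, 2.6098, -0.0306)
step 4: θ'=-1.9056 (R=0.4000) → pose (-2.0609, 3.1411, -1.9056)
step 5: θ'=-2.9056 (R=-0.2500) → pose (-2.2385, 2.9801, -2.9056)
step 6: θ'=-3.4056 (R=5.0000) → pose (0.2353, 2.9455, -3.4056)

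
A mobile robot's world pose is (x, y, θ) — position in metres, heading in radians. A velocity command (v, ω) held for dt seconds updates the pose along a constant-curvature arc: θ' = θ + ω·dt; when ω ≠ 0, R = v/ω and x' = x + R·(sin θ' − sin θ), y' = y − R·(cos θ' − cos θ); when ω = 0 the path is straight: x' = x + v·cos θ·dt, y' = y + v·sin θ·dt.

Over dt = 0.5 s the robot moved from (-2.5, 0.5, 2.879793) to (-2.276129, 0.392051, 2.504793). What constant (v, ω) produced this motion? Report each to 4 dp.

v = -0.5000, ω = -0.7500

Δθ = 2.504793 − 2.879793 = -0.375000
ω = Δθ/dt = -0.375000/0.5 = -0.7500
R = Δx/(sin θ' − sin θ) = 0.6667
v = R·ω = 0.6667·-0.7500 = -0.5000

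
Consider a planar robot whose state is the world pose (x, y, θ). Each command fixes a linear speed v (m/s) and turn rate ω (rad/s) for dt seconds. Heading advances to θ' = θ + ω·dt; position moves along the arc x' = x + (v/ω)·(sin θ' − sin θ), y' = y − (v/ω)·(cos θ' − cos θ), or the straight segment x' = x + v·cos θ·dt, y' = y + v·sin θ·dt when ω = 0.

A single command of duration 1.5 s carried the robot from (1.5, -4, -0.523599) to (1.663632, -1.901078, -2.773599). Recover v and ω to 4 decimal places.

Δθ = -2.773599 − -0.523599 = -2.250000
ω = Δθ/dt = -2.250000/1.5 = -1.5000
R = −Δy/(cos θ' − cos θ) = 1.1667
v = R·ω = 1.1667·-1.5000 = -1.7500

v = -1.7500, ω = -1.5000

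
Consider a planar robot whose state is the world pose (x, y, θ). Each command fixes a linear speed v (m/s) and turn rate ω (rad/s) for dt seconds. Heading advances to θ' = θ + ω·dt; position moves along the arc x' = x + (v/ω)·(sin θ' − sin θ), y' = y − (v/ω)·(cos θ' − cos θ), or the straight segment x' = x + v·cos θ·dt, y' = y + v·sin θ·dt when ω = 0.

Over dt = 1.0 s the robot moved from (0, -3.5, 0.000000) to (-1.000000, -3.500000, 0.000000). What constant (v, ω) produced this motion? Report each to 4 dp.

Δθ = 0.000000 − 0.000000 = 0.000000
ω = Δθ/dt = 0.000000/1.0 = 0.0000
ω = 0 → v = (Δx·cos θ + Δy·sin θ)/dt = -1.0000

v = -1.0000, ω = 0.0000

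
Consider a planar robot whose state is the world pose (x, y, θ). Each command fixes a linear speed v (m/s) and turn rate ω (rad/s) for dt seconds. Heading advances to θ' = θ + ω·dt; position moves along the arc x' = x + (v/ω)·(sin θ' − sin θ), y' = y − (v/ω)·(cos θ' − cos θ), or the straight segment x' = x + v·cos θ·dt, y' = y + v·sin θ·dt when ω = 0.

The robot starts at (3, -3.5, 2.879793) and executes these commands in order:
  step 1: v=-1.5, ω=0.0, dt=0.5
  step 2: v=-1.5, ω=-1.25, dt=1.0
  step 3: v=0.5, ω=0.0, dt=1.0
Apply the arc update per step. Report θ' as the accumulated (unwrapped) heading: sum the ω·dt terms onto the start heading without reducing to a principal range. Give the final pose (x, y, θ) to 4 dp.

(4.5823, -4.2833, 1.6298)

step 1: θ'=2.8798 (straight) → pose (3.7244, -3.6941, 2.8798)
step 2: θ'=1.6298 (R=1.2000) → pose (4.6118, -4.7825, 1.6298)
step 3: θ'=1.6298 (straight) → pose (4.5823, -4.2833, 1.6298)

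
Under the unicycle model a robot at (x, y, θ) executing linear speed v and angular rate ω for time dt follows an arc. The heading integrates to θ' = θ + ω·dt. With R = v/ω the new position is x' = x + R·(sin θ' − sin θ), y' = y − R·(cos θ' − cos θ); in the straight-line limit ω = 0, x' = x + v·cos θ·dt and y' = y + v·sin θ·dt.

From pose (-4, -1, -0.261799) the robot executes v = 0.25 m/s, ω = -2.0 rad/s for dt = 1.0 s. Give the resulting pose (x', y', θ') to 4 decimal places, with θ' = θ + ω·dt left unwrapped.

θ' = -0.2618 + -2.0·1.0 = -2.2618
R = v/ω = 0.25/-2.0 = -0.1250
x' = -4 + -0.1250·(sin -2.2618 − sin -0.2618) = -3.9360
y' = -1 − -0.1250·(cos -2.2618 − cos -0.2618) = -1.2004

(-3.9360, -1.2004, -2.2618)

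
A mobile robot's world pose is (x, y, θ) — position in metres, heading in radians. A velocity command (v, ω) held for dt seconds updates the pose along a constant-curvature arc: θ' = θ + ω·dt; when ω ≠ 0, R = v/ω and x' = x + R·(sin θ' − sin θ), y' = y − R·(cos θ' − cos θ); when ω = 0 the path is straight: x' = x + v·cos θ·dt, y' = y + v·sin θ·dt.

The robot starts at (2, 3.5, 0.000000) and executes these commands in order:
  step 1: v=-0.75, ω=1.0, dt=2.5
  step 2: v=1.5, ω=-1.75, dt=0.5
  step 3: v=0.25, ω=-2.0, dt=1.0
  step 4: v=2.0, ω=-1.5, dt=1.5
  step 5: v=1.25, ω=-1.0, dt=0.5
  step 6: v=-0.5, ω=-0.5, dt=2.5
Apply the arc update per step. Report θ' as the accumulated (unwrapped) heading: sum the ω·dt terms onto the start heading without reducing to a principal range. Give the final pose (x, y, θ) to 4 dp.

(1.9126, -0.3193, -4.3750)

step 1: θ'=2.5000 (R=-0.7500) → pose (1.5511, 2.1491, 2.5000)
step 2: θ'=1.6250 (R=-0.8571) → pose (1.2082, 2.7894, 1.6250)
step 3: θ'=-0.3750 (R=-0.1250) → pose (1.3788, 2.9125, -0.3750)
step 4: θ'=-2.6250 (R=-1.3333) → pose (1.5490, 0.5125, -2.6250)
step 5: θ'=-3.1250 (R=-1.2500) → pose (0.9524, 0.3495, -3.1250)
step 6: θ'=-4.3750 (R=1.0000) → pose (1.9126, -0.3193, -4.3750)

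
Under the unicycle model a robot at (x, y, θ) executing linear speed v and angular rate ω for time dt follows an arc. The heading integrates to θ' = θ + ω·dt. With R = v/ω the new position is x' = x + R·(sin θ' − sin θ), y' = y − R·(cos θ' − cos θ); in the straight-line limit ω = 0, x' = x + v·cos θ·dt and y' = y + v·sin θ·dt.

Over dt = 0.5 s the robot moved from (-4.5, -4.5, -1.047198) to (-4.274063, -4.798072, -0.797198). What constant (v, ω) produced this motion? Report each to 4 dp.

v = 0.7500, ω = 0.5000

Δθ = -0.797198 − -1.047198 = 0.250000
ω = Δθ/dt = 0.250000/0.5 = 0.5000
R = −Δy/(cos θ' − cos θ) = 1.5000
v = R·ω = 1.5000·0.5000 = 0.7500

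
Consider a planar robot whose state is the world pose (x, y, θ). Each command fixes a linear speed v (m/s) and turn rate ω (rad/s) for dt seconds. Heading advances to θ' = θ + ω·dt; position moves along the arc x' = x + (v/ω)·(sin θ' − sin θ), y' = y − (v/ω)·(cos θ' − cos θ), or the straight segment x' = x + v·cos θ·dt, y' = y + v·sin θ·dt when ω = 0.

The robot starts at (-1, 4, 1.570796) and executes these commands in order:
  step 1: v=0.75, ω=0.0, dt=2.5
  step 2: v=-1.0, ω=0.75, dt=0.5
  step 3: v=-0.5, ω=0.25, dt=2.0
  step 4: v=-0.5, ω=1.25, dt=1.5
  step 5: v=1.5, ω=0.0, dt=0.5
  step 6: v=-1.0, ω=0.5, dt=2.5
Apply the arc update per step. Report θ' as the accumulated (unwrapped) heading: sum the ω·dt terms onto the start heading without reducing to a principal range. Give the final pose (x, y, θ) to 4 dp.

step 1: θ'=1.5708 (straight) → pose (-1.0000, 5.8750, 1.5708)
step 2: θ'=1.9458 (R=-1.3333) → pose (-0.9073, 5.3866, 1.9458)
step 3: θ'=2.4458 (R=-2.0000) → pose (-0.3283, 4.5841, 2.4458)
step 4: θ'=4.3208 (R=-0.4000) → pose (0.2978, 4.7384, 4.3208)
step 5: θ'=4.3208 (straight) → pose (0.0116, 4.0452, 4.3208)
step 6: θ'=5.5708 (R=-2.0000) → pose (-0.5298, 6.3221, 5.5708)

(-0.5298, 6.3221, 5.5708)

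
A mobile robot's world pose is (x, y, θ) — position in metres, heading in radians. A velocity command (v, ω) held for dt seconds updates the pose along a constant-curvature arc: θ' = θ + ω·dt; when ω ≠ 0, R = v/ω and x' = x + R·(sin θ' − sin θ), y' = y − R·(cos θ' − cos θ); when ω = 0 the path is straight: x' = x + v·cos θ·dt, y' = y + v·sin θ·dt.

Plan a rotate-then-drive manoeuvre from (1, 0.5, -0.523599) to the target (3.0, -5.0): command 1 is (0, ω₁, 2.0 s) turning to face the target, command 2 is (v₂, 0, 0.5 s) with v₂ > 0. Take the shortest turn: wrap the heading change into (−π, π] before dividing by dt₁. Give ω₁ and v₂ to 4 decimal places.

heading to target = atan2(-5−0.5, 3−1) = -1.2220
Δθ = wrap(-1.2220 − -0.5236) = -0.6984; ω₁ = Δθ/dt₁ = -0.3492
distance = √((3−1)² + (-5−0.5)²) = 5.8523; v₂ = distance/dt₂ = 11.7047

ω₁ = -0.3492, v₂ = 11.7047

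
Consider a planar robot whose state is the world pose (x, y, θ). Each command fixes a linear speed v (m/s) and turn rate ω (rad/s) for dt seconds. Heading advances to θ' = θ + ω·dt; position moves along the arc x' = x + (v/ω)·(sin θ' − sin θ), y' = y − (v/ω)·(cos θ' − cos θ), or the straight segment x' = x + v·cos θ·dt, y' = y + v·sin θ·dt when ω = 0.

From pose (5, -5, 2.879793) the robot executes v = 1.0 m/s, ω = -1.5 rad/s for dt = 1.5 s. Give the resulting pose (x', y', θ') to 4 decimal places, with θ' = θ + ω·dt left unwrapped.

θ' = 2.8798 + -1.5·1.5 = 0.6298
R = v/ω = 1.0/-1.5 = -0.6667
x' = 5 + -0.6667·(sin 0.6298 − sin 2.8798) = 4.7799
y' = -5 − -0.6667·(cos 0.6298 − cos 2.8798) = -3.8173

(4.7799, -3.8173, 0.6298)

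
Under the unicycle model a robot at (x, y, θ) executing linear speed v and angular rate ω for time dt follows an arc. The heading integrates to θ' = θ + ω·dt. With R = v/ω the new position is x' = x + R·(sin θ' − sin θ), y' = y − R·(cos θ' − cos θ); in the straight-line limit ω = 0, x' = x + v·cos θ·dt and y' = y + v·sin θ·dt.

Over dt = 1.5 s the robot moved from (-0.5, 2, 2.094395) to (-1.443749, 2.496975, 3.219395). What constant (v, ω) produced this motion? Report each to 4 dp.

Δθ = 3.219395 − 2.094395 = 1.125000
ω = Δθ/dt = 1.125000/1.5 = 0.7500
R = Δx/(sin θ' − sin θ) = 1.0000
v = R·ω = 1.0000·0.7500 = 0.7500

v = 0.7500, ω = 0.7500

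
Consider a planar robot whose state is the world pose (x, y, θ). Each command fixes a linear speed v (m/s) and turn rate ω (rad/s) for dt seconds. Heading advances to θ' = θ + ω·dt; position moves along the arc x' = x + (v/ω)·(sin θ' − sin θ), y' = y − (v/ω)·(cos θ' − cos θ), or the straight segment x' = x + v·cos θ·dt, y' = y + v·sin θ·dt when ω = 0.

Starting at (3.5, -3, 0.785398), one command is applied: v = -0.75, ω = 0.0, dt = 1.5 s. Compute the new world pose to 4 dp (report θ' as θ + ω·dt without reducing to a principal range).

(2.7045, -3.7955, 0.7854)

θ' = 0.7854 + 0.0·1.5 = 0.7854
ω = 0 → straight: x' = 3.5 + -0.75·cos(0.7854)·1.5 = 2.7045
y' = -3 + -0.75·sin(0.7854)·1.5 = -3.7955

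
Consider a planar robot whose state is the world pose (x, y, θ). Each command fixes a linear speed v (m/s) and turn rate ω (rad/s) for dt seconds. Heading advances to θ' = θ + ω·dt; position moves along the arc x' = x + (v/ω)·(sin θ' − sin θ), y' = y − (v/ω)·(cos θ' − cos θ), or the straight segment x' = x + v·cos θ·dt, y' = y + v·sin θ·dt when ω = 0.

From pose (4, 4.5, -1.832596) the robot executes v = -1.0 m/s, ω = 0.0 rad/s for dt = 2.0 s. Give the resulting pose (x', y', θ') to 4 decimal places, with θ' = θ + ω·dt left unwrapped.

θ' = -1.8326 + 0.0·2.0 = -1.8326
ω = 0 → straight: x' = 4 + -1.0·cos(-1.8326)·2.0 = 4.5176
y' = 4.5 + -1.0·sin(-1.8326)·2.0 = 6.4319

(4.5176, 6.4319, -1.8326)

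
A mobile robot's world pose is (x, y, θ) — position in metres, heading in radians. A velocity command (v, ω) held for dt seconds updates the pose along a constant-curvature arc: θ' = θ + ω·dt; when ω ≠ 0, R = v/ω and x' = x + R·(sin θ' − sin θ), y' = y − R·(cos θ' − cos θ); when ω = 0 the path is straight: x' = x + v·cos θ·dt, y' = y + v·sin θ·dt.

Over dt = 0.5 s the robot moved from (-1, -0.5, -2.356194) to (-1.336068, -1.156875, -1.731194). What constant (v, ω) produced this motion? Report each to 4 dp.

v = 1.5000, ω = 1.2500

Δθ = -1.731194 − -2.356194 = 0.625000
ω = Δθ/dt = 0.625000/0.5 = 1.2500
R = −Δy/(cos θ' − cos θ) = 1.2000
v = R·ω = 1.2000·1.2500 = 1.5000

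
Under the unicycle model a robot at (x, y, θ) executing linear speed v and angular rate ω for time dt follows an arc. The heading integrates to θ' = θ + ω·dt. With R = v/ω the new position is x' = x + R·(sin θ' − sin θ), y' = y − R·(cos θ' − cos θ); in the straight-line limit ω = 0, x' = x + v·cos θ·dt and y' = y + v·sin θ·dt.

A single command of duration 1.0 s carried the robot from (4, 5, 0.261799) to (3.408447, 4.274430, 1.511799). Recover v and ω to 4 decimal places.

Δθ = 1.511799 − 0.261799 = 1.250000
ω = Δθ/dt = 1.250000/1.0 = 1.2500
R = −Δy/(cos θ' − cos θ) = -0.8000
v = R·ω = -0.8000·1.2500 = -1.0000

v = -1.0000, ω = 1.2500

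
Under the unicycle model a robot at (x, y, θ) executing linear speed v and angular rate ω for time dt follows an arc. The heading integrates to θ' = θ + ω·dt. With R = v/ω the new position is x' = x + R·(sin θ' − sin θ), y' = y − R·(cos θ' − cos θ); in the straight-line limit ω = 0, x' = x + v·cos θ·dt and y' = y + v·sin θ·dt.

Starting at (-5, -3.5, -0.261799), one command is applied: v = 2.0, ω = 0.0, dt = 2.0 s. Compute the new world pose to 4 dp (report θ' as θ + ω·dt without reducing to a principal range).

(-1.1363, -4.5353, -0.2618)

θ' = -0.2618 + 0.0·2.0 = -0.2618
ω = 0 → straight: x' = -5 + 2.0·cos(-0.2618)·2.0 = -1.1363
y' = -3.5 + 2.0·sin(-0.2618)·2.0 = -4.5353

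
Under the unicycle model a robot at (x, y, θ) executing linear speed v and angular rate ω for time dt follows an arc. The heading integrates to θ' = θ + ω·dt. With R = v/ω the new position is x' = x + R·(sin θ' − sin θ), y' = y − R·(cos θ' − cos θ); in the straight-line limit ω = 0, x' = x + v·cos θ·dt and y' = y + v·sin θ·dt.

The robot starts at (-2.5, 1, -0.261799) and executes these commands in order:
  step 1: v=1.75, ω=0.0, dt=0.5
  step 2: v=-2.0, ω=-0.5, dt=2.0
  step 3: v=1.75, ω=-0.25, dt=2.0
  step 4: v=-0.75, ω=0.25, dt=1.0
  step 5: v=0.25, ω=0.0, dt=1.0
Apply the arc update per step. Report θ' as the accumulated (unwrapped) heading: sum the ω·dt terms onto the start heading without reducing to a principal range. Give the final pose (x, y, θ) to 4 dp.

(-4.1618, 0.4600, -1.5118)

step 1: θ'=-0.2618 (straight) → pose (-1.6548, 0.7735, -0.2618)
step 2: θ'=-1.2618 (R=4.0000) → pose (-4.4301, 3.4208, -1.2618)
step 3: θ'=-1.7618 (R=-7.0000) → pose (-4.2259, -0.0368, -1.7618)
step 4: θ'=-1.5118 (R=-3.0000) → pose (-4.1765, 0.7096, -1.5118)
step 5: θ'=-1.5118 (straight) → pose (-4.1618, 0.4600, -1.5118)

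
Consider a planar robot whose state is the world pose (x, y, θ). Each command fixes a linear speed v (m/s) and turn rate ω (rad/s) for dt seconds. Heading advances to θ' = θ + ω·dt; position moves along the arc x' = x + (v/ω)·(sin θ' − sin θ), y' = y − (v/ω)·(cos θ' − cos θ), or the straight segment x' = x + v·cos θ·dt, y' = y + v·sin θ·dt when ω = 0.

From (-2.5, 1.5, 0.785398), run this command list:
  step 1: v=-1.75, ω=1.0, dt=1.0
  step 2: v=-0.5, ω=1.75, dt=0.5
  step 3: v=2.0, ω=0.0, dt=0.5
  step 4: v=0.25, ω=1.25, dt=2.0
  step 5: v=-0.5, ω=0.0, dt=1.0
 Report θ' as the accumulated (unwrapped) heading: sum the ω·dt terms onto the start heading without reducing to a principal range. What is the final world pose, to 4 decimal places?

(-4.2014, 0.3470, 5.1604)

step 1: θ'=1.7854 (R=-1.7500) → pose (-2.9724, -0.1101, 1.7854)
step 2: θ'=2.6604 (R=-0.2857) → pose (-2.8255, -0.3025, 2.6604)
step 3: θ'=2.6604 (straight) → pose (-3.7119, 0.1603, 2.6604)
step 4: θ'=5.1604 (R=0.2000) → pose (-3.9848, -0.1036, 5.1604)
step 5: θ'=5.1604 (straight) → pose (-4.2014, 0.3470, 5.1604)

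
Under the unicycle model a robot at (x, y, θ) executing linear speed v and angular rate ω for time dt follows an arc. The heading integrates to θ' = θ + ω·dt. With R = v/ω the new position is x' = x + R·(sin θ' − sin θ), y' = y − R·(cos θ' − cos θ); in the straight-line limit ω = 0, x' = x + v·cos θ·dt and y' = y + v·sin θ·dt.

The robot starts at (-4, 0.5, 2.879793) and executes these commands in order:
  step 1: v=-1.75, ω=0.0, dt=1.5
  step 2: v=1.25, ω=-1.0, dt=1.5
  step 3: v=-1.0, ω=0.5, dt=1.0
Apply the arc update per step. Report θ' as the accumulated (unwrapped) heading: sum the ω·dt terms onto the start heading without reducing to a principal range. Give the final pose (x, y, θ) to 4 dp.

step 1: θ'=2.8798 (straight) → pose (-1.4644, -0.1794, 2.8798)
step 2: θ'=1.3798 (R=-1.2500) → pose (-2.3682, 1.2653, 1.3798)
step 3: θ'=1.8798 (R=-2.0000) → pose (-2.3098, 0.2774, 1.8798)

(-2.3098, 0.2774, 1.8798)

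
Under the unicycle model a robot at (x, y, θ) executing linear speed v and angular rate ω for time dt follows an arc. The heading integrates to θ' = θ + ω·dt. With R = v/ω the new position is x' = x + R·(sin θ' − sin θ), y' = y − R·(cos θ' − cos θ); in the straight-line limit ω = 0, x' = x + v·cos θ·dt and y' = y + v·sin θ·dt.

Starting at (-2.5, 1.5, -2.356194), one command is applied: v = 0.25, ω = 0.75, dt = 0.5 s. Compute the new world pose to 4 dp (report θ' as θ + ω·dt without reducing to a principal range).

(-2.5700, 1.3973, -1.9812)

θ' = -2.3562 + 0.75·0.5 = -1.9812
R = v/ω = 0.25/0.75 = 0.3333
x' = -2.5 + 0.3333·(sin -1.9812 − sin -2.3562) = -2.5700
y' = 1.5 − 0.3333·(cos -1.9812 − cos -2.3562) = 1.3973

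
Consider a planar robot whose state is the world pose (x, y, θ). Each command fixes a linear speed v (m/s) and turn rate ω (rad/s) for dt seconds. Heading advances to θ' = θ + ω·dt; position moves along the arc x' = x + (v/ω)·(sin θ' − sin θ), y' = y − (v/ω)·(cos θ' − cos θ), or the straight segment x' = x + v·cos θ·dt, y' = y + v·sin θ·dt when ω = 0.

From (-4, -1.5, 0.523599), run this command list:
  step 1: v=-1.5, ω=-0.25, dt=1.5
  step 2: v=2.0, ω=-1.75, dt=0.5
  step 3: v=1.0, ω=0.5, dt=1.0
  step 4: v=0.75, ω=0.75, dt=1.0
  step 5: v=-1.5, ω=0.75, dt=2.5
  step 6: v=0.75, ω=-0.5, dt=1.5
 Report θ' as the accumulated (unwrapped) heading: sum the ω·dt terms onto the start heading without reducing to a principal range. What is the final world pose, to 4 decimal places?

step 1: θ'=0.1486 (R=6.0000) → pose (-6.1117, -2.2377, 0.1486)
step 2: θ'=-0.7264 (R=-1.1429) → pose (-5.1834, -2.5136, -0.7264)
step 3: θ'=-0.2264 (R=2.0000) → pose (-4.3040, -2.9674, -0.2264)
step 4: θ'=0.5236 (R=1.0000) → pose (-3.5795, -2.8590, 0.5236)
step 5: θ'=2.3986 (R=-2.0000) → pose (-3.9325, -6.0639, 2.3986)
step 6: θ'=1.6486 (R=-1.5000) → pose (-4.4132, -5.0758, 1.6486)

(-4.4132, -5.0758, 1.6486)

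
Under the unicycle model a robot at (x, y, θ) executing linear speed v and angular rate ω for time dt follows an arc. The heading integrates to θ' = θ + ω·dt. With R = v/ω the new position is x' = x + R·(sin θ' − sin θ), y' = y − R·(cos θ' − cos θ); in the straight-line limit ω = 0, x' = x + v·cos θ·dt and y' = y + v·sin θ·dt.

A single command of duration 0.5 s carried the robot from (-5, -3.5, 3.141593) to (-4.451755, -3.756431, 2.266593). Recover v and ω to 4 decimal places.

v = -1.2500, ω = -1.7500

Δθ = 2.266593 − 3.141593 = -0.875000
ω = Δθ/dt = -0.875000/0.5 = -1.7500
R = Δx/(sin θ' − sin θ) = 0.7143
v = R·ω = 0.7143·-1.7500 = -1.2500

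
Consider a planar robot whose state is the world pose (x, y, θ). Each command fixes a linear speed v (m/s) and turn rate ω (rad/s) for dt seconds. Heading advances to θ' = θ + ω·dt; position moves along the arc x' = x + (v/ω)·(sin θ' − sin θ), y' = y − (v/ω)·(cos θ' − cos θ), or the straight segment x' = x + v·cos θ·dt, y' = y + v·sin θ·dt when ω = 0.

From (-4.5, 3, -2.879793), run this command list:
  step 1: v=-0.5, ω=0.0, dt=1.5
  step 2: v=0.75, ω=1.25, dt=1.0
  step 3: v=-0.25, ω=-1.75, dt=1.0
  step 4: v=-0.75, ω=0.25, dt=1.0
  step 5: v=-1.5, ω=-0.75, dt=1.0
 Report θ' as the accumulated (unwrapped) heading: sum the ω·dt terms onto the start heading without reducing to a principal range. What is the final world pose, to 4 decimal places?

(-1.9301, 2.1753, -3.8798)

step 1: θ'=-2.8798 (straight) → pose (-3.7756, 3.1941, -2.8798)
step 2: θ'=-1.6298 (R=0.6000) → pose (-4.2192, 2.6499, -1.6298)
step 3: θ'=-3.3798 (R=0.1429) → pose (-4.0429, 2.7803, -3.3798)
step 4: θ'=-3.1298 (R=-3.0000) → pose (-3.2996, 2.6958, -3.1298)
step 5: θ'=-3.8798 (R=2.0000) → pose (-1.9301, 2.1753, -3.8798)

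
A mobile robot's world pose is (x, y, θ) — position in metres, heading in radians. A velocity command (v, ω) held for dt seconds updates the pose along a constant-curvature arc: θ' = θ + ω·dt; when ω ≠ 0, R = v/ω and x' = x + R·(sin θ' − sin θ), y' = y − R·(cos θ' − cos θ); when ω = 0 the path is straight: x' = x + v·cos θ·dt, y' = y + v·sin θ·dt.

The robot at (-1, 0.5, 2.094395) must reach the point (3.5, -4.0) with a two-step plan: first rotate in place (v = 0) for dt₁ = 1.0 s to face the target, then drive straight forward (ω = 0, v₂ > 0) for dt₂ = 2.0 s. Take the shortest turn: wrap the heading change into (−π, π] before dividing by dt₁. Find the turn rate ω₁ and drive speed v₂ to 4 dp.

heading to target = atan2(-4−0.5, 3.5−-1) = -0.7854
Δθ = wrap(-0.7854 − 2.0944) = -2.8798; ω₁ = Δθ/dt₁ = -2.8798
distance = √((3.5−-1)² + (-4−0.5)²) = 6.3640; v₂ = distance/dt₂ = 3.1820

ω₁ = -2.8798, v₂ = 3.1820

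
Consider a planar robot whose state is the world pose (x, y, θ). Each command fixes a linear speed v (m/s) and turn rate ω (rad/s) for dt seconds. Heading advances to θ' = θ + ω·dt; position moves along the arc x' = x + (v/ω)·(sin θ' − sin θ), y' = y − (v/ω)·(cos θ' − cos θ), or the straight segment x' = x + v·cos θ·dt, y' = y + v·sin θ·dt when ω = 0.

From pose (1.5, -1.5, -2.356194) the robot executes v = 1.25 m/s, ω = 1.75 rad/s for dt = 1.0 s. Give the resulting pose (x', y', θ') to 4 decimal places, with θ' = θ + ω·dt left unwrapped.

θ' = -2.3562 + 1.75·1.0 = -0.6062
R = v/ω = 1.25/1.75 = 0.7143
x' = 1.5 + 0.7143·(sin -0.6062 − sin -2.3562) = 1.5981
y' = -1.5 − 0.7143·(cos -0.6062 − cos -2.3562) = -2.5921

(1.5981, -2.5921, -0.6062)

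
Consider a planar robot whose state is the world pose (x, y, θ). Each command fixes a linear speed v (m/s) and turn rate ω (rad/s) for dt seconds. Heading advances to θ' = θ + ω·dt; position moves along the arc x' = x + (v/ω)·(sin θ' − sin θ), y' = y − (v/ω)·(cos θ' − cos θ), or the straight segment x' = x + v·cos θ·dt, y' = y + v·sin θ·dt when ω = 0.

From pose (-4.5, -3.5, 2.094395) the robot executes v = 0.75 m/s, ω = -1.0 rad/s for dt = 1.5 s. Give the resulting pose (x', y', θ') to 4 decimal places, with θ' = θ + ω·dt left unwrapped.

(-4.2705, -2.5036, 0.5944)

θ' = 2.0944 + -1.0·1.5 = 0.5944
R = v/ω = 0.75/-1.0 = -0.7500
x' = -4.5 + -0.7500·(sin 0.5944 − sin 2.0944) = -4.2705
y' = -3.5 − -0.7500·(cos 0.5944 − cos 2.0944) = -2.5036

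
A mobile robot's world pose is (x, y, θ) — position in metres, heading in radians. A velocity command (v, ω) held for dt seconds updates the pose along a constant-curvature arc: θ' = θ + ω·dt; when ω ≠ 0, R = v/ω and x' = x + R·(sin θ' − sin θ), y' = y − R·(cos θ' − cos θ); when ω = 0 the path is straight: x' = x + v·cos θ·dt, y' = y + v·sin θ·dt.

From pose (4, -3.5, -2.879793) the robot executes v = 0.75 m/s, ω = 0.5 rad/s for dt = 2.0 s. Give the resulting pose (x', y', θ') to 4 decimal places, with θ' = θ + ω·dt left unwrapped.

(2.9593, -4.4927, -1.8798)

θ' = -2.8798 + 0.5·2.0 = -1.8798
R = v/ω = 0.75/0.5 = 1.5000
x' = 4 + 1.5000·(sin -1.8798 − sin -2.8798) = 2.9593
y' = -3.5 − 1.5000·(cos -1.8798 − cos -2.8798) = -4.4927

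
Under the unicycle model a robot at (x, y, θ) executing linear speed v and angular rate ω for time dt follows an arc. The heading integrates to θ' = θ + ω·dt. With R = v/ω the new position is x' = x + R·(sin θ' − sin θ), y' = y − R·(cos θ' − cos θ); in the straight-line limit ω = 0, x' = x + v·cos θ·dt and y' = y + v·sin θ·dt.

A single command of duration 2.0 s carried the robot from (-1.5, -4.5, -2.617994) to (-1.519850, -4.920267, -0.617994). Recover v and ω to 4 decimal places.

v = 0.2500, ω = 1.0000

Δθ = -0.617994 − -2.617994 = 2.000000
ω = Δθ/dt = 2.000000/2.0 = 1.0000
R = −Δy/(cos θ' − cos θ) = 0.2500
v = R·ω = 0.2500·1.0000 = 0.2500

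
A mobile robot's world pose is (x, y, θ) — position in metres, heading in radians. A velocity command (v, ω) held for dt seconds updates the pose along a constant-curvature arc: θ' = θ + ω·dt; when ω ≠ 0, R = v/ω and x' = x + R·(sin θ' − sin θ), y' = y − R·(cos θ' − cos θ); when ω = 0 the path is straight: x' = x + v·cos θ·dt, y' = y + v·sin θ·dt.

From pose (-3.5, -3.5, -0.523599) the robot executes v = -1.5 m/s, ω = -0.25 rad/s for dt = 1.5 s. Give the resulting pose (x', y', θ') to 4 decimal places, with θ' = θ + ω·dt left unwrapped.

θ' = -0.5236 + -0.25·1.5 = -0.8986
R = v/ω = -1.5/-0.25 = 6.0000
x' = -3.5 + 6.0000·(sin -0.8986 − sin -0.5236) = -5.1947
y' = -3.5 − 6.0000·(cos -0.8986 − cos -0.5236) = -2.0401

(-5.1947, -2.0401, -0.8986)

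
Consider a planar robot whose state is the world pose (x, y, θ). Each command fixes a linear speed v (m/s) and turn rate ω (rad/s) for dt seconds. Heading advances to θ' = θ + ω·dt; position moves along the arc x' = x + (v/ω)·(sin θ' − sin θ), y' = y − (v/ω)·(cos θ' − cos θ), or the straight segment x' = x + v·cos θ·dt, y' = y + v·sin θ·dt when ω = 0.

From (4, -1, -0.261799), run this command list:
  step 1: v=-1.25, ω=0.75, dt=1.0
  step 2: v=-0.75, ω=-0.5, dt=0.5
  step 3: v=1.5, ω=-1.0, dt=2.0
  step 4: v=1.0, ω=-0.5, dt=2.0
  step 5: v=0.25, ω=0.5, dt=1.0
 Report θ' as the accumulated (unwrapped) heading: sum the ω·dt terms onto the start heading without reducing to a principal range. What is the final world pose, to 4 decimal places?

step 1: θ'=0.4882 (R=-1.6667) → pose (2.7869, -1.1379, 0.4882)
step 2: θ'=0.2382 (R=1.5000) → pose (2.4373, -1.2708, 0.2382)
step 3: θ'=-1.7618 (R=-1.5000) → pose (4.2639, -3.0132, -1.7618)
step 4: θ'=-2.7618 (R=-2.0000) → pose (3.0418, -4.4910, -2.7618)
step 5: θ'=-2.2618 (R=0.5000) → pose (2.8418, -4.6367, -2.2618)

(2.8418, -4.6367, -2.2618)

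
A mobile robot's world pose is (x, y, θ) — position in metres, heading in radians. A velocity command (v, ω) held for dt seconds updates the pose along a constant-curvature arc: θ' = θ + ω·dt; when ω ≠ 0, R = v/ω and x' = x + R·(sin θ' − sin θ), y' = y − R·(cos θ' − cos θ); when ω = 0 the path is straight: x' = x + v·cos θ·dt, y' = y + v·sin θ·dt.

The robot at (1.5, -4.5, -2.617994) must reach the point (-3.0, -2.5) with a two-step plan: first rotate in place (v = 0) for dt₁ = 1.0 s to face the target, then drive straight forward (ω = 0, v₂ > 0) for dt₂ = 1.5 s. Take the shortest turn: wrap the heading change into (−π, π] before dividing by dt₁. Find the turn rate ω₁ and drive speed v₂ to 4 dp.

heading to target = atan2(-2.5−-4.5, -3−1.5) = 2.7234
Δθ = wrap(2.7234 − -2.6180) = -0.9418; ω₁ = Δθ/dt₁ = -0.9418
distance = √((-3−1.5)² + (-2.5−-4.5)²) = 4.9244; v₂ = distance/dt₂ = 3.2830

ω₁ = -0.9418, v₂ = 3.2830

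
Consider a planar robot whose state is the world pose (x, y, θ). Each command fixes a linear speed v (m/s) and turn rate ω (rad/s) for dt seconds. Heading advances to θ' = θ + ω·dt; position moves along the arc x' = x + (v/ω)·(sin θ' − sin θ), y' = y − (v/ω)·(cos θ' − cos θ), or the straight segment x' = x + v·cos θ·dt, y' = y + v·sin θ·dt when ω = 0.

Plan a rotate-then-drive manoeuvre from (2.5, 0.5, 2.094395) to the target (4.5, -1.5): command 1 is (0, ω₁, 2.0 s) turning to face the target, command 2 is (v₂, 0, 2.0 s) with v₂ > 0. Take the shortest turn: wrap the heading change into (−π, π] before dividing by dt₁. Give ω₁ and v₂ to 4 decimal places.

heading to target = atan2(-1.5−0.5, 4.5−2.5) = -0.7854
Δθ = wrap(-0.7854 − 2.0944) = -2.8798; ω₁ = Δθ/dt₁ = -1.4399
distance = √((4.5−2.5)² + (-1.5−0.5)²) = 2.8284; v₂ = distance/dt₂ = 1.4142

ω₁ = -1.4399, v₂ = 1.4142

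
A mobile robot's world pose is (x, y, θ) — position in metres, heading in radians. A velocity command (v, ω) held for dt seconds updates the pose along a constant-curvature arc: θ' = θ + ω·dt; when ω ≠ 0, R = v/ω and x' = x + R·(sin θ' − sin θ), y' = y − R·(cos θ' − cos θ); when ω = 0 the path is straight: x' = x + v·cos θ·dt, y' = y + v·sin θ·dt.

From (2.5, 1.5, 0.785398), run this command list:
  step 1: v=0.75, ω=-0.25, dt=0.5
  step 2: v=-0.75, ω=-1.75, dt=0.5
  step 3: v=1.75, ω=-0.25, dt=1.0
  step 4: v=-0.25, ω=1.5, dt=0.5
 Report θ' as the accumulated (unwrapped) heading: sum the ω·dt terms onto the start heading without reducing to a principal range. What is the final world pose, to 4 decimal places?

step 1: θ'=0.6604 (R=-3.0000) → pose (2.7810, 1.7479, 0.6604)
step 2: θ'=-0.2146 (R=0.4286) → pose (2.4269, 1.6676, -0.2146)
step 3: θ'=-0.4646 (R=-7.0000) → pose (4.0726, 1.0862, -0.4646)
step 4: θ'=0.2854 (R=-0.1667) → pose (3.9510, 1.0971, 0.2854)

(3.9510, 1.0971, 0.2854)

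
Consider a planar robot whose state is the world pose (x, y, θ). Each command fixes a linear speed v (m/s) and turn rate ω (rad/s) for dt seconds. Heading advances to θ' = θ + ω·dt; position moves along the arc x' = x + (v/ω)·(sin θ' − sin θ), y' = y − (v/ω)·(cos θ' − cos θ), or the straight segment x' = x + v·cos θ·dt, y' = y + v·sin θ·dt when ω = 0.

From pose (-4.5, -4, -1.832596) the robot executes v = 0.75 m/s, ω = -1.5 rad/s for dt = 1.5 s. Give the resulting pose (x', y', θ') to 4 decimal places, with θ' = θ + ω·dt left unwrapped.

θ' = -1.8326 + -1.5·1.5 = -4.0826
R = v/ω = 0.75/-1.5 = -0.5000
x' = -4.5 + -0.5000·(sin -4.0826 − sin -1.8326) = -5.3870
y' = -4 − -0.5000·(cos -4.0826 − cos -1.8326) = -4.1651

(-5.3870, -4.1651, -4.0826)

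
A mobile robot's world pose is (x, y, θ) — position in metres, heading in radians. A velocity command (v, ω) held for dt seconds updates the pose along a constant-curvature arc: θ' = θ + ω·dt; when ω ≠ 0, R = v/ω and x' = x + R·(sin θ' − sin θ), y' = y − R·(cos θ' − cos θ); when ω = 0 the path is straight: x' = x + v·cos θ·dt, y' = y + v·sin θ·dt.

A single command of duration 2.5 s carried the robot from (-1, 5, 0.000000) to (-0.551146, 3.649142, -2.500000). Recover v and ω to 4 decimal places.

Δθ = -2.500000 − 0.000000 = -2.500000
ω = Δθ/dt = -2.500000/2.5 = -1.0000
R = −Δy/(cos θ' − cos θ) = -0.7500
v = R·ω = -0.7500·-1.0000 = 0.7500

v = 0.7500, ω = -1.0000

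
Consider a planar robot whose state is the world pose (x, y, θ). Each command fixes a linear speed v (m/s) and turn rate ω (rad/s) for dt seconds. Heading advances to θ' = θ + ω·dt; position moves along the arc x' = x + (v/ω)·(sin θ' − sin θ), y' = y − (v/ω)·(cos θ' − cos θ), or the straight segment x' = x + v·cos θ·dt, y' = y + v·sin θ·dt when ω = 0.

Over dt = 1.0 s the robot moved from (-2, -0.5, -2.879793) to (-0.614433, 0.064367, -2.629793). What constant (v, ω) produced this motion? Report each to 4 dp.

v = -1.5000, ω = 0.2500

Δθ = -2.629793 − -2.879793 = 0.250000
ω = Δθ/dt = 0.250000/1.0 = 0.2500
R = Δx/(sin θ' − sin θ) = -6.0000
v = R·ω = -6.0000·0.2500 = -1.5000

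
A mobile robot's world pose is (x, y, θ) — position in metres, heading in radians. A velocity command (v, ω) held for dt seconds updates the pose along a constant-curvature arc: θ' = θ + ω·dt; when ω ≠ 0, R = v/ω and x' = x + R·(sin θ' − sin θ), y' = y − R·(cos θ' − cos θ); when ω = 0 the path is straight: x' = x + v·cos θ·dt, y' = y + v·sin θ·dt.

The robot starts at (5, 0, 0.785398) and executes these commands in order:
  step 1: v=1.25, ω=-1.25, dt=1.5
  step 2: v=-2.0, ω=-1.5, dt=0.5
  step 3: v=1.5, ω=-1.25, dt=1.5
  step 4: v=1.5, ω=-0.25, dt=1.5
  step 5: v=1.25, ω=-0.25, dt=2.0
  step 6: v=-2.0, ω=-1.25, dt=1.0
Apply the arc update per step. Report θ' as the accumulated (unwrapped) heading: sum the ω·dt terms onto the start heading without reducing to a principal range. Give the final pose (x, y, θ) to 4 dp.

step 1: θ'=-1.0896 (R=-1.0000) → pose (6.5935, -0.2443, -1.0896)
step 2: θ'=-1.8396 (R=1.3333) → pose (6.4900, 0.7270, -1.8396)
step 3: θ'=-3.7146 (R=-1.2000) → pose (4.6825, 0.0373, -3.7146)
step 4: θ'=-4.0896 (R=-6.0000) → pose (3.0620, 1.5792, -4.0896)
step 5: θ'=-4.5896 (R=-5.0000) → pose (2.1609, 3.8833, -4.5896)
step 6: θ'=-5.8396 (R=1.6000) → pose (1.2596, 2.2422, -5.8396)

(1.2596, 2.2422, -5.8396)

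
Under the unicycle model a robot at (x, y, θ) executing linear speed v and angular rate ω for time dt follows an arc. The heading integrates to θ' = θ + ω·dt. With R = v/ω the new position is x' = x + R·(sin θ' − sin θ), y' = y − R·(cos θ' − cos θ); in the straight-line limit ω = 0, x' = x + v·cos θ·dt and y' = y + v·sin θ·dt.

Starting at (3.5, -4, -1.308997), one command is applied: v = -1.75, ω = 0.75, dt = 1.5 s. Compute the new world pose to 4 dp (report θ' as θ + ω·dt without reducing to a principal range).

(1.6731, -2.3100, -0.1840)

θ' = -1.3090 + 0.75·1.5 = -0.1840
R = v/ω = -1.75/0.75 = -2.3333
x' = 3.5 + -2.3333·(sin -0.1840 − sin -1.3090) = 1.6731
y' = -4 − -2.3333·(cos -0.1840 − cos -1.3090) = -2.3100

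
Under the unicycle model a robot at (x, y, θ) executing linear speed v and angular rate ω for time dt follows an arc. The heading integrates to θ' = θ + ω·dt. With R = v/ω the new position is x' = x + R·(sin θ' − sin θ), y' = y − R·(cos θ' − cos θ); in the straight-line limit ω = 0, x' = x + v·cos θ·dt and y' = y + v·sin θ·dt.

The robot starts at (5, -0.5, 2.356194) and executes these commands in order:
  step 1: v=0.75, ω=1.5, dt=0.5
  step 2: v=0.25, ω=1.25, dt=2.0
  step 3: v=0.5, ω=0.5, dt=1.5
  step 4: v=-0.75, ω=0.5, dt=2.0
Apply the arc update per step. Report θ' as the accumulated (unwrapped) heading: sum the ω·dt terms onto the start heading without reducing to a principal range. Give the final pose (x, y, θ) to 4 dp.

step 1: θ'=3.1062 (R=0.5000) → pose (4.6641, -0.3539, 3.1062)
step 2: θ'=5.6062 (R=0.2000) → pose (4.5318, -0.7096, 5.6062)
step 3: θ'=6.3562 (R=1.0000) → pose (5.2312, -0.9275, 6.3562)
step 4: θ'=7.3562 (R=-1.5000) → pose (4.0226, -1.7073, 7.3562)

(4.0226, -1.7073, 7.3562)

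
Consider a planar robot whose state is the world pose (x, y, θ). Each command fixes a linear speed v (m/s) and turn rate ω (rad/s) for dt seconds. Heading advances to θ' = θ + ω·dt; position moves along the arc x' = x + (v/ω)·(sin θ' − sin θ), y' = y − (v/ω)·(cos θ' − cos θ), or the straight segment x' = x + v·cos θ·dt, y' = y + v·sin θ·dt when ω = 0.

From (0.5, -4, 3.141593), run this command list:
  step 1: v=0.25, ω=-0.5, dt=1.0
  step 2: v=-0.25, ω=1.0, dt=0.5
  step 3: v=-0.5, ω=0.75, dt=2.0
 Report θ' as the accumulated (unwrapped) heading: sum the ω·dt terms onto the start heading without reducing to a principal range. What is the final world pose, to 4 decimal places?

(1.0451, -3.3499, 4.6416)

step 1: θ'=2.6416 (R=-0.5000) → pose (0.2603, -3.9388, 2.6416)
step 2: θ'=3.1416 (R=-0.2500) → pose (0.3801, -3.9694, 3.1416)
step 3: θ'=4.6416 (R=-0.6667) → pose (1.0451, -3.3499, 4.6416)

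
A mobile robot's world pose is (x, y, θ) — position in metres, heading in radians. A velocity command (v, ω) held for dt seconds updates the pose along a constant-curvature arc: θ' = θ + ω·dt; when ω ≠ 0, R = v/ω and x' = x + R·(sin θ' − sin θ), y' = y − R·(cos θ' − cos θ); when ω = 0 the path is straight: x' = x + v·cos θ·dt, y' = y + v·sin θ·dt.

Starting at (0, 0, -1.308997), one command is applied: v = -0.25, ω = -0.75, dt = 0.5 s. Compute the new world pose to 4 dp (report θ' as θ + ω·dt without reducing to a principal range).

θ' = -1.3090 + -0.75·0.5 = -1.6840
R = v/ω = -0.25/-0.75 = 0.3333
x' = 0 + 0.3333·(sin -1.6840 − sin -1.3090) = -0.0092
y' = 0 − 0.3333·(cos -1.6840 − cos -1.3090) = 0.1239

(-0.0092, 0.1239, -1.6840)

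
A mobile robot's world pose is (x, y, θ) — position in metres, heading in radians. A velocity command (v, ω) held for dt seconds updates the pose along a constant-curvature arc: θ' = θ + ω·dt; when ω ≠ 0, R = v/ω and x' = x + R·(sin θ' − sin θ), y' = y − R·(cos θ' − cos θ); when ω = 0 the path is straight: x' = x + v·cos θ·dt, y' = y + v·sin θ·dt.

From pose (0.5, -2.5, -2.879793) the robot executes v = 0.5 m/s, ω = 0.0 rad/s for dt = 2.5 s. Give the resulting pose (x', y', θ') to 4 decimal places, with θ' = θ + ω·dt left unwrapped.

(-0.7074, -2.8235, -2.8798)

θ' = -2.8798 + 0.0·2.5 = -2.8798
ω = 0 → straight: x' = 0.5 + 0.5·cos(-2.8798)·2.5 = -0.7074
y' = -2.5 + 0.5·sin(-2.8798)·2.5 = -2.8235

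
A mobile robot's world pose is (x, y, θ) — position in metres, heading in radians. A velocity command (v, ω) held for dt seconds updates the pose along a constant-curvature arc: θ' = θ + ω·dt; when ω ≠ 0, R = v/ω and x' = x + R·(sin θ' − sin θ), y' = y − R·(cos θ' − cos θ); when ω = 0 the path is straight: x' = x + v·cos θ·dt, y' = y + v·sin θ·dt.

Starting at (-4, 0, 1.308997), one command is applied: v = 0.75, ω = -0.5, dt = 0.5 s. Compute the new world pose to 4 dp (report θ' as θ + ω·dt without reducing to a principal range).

θ' = 1.3090 + -0.5·0.5 = 1.0590
R = v/ω = 0.75/-0.5 = -1.5000
x' = -4 + -1.5000·(sin 1.0590 − sin 1.3090) = -3.8589
y' = 0 − -1.5000·(cos 1.0590 − cos 1.3090) = 0.3464

(-3.8589, 0.3464, 1.0590)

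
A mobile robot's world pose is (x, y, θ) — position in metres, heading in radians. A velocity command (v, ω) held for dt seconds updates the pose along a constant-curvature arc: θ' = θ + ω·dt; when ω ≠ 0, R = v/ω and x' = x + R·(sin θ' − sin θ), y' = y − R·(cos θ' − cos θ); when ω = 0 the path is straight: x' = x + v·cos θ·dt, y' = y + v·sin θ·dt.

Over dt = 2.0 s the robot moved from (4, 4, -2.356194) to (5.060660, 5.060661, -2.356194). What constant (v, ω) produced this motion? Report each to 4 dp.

Δθ = -2.356194 − -2.356194 = 0.000000
ω = Δθ/dt = 0.000000/2.0 = 0.0000
ω = 0 → v = (Δx·cos θ + Δy·sin θ)/dt = -0.7500

v = -0.7500, ω = 0.0000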